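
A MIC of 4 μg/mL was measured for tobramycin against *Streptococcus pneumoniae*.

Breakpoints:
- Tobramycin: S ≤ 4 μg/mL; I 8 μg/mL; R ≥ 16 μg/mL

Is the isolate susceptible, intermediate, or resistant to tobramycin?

Tobramycin: 4 μg/mL is ≤ 4 μg/mL → S

S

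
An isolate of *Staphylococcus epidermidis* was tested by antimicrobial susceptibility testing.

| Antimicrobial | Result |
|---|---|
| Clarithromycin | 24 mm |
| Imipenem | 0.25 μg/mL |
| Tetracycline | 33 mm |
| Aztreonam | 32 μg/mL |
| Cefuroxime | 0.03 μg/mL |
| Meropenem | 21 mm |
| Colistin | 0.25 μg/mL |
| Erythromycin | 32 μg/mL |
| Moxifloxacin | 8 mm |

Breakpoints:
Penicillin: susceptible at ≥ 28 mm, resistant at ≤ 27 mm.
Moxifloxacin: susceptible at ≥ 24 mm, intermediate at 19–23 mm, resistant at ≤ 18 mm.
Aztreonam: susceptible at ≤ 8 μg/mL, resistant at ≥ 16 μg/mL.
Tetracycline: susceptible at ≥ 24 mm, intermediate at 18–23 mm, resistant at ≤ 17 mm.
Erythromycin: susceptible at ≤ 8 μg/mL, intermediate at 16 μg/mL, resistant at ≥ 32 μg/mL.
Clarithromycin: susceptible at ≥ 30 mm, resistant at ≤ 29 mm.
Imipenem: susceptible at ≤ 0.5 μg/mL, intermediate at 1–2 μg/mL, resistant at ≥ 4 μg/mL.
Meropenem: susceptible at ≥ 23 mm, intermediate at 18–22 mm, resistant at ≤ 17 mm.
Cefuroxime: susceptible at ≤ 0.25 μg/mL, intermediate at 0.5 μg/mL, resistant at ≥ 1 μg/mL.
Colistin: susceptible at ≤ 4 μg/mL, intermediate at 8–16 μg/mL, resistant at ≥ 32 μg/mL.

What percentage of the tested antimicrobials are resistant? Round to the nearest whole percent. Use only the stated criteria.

Clarithromycin 24 mm: ≤ 29 mm ⇒ Resistant
Imipenem 0.25 μg/mL: ≤ 0.5 μg/mL → S
Tetracycline: 33 mm is ≥ 24 mm ⇒ S
Aztreonam: 32 μg/mL is ≥ 16 μg/mL — resistant
Cefuroxime (0.03 μg/mL) ≤ 0.25 μg/mL → susceptible
Meropenem: 21 mm is in 18–22 mm — Intermediate
Colistin (0.25 μg/mL) ≤ 4 μg/mL ⇒ susceptible
Erythromycin: 32 μg/mL is ≥ 32 μg/mL ⇒ Resistant
Moxifloxacin (8 mm) ≤ 18 mm ⇒ Resistant
Resistant: 4/9

44%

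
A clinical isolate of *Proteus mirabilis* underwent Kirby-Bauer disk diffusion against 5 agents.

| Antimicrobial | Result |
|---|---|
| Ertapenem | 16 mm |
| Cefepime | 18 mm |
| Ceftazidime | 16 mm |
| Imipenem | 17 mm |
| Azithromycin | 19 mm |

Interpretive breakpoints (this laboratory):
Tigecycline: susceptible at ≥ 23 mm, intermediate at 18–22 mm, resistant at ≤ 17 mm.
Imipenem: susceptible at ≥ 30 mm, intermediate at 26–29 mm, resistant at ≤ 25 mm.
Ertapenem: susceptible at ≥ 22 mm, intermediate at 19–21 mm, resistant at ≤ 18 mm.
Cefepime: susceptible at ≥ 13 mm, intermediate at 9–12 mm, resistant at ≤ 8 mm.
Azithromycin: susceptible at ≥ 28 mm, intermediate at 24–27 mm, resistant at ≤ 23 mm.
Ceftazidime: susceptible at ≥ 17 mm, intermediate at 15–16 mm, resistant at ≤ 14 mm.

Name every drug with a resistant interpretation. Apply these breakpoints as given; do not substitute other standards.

Ertapenem: 16 mm is ≤ 18 mm — Resistant
Cefepime (18 mm) ≥ 13 mm ⇒ susceptible
Ceftazidime (16 mm) in 15–16 mm ⇒ I
Imipenem (17 mm) ≤ 25 mm → R
Azithromycin: 19 mm is ≤ 23 mm ⇒ Resistant

ertapenem, imipenem, azithromycin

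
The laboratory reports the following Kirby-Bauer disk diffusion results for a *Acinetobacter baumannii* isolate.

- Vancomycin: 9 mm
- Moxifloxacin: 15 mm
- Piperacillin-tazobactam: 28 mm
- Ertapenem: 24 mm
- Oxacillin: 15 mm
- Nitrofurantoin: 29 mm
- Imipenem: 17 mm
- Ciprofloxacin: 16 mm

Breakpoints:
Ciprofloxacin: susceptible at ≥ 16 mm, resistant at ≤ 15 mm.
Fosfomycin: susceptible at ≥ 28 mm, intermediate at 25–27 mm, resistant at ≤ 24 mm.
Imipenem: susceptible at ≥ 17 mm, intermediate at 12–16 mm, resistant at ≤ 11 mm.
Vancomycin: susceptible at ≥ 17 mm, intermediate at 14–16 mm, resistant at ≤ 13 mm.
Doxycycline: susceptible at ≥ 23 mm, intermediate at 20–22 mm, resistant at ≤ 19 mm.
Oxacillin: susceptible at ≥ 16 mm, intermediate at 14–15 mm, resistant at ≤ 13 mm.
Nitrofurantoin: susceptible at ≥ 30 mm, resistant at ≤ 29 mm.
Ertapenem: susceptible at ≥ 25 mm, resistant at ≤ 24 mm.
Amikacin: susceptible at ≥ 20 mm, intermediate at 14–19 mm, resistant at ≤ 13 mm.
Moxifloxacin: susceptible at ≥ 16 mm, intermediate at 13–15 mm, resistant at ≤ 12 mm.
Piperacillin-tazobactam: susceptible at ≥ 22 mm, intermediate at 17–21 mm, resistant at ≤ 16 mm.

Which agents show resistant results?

vancomycin, ertapenem, nitrofurantoin

Vancomycin (9 mm) ≤ 13 mm — Resistant
Moxifloxacin 15 mm: in 13–15 mm — Intermediate
Piperacillin-tazobactam (28 mm) ≥ 22 mm ⇒ susceptible
Ertapenem 24 mm: ≤ 24 mm → Resistant
Oxacillin: 15 mm is in 14–15 mm → I
Nitrofurantoin (29 mm) ≤ 29 mm — resistant
Imipenem (17 mm) ≥ 17 mm → Susceptible
Ciprofloxacin 16 mm: ≥ 16 mm → S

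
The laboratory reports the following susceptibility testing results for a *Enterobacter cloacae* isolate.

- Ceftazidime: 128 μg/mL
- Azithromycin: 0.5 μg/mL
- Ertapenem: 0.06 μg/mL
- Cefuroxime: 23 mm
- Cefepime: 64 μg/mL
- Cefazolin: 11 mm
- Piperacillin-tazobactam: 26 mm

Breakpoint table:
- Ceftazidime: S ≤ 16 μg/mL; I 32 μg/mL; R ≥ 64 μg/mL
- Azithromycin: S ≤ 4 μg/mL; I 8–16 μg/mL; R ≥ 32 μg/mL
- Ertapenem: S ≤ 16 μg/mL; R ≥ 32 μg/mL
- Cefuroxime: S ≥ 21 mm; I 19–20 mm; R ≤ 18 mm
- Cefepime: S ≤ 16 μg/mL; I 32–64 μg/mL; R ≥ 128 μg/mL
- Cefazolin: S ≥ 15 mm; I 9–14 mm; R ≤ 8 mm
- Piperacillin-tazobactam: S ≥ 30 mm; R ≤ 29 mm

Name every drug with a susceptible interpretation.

azithromycin, ertapenem, cefuroxime

Ceftazidime (128 μg/mL) ≥ 64 μg/mL → R
Azithromycin: 0.5 μg/mL is ≤ 4 μg/mL — susceptible
Ertapenem (0.06 μg/mL) ≤ 16 μg/mL — susceptible
Cefuroxime (23 mm) ≥ 21 mm → Susceptible
Cefepime (64 μg/mL) in 32–64 μg/mL ⇒ I
Cefazolin 11 mm: in 9–14 mm — I
Piperacillin-tazobactam 26 mm: ≤ 29 mm ⇒ resistant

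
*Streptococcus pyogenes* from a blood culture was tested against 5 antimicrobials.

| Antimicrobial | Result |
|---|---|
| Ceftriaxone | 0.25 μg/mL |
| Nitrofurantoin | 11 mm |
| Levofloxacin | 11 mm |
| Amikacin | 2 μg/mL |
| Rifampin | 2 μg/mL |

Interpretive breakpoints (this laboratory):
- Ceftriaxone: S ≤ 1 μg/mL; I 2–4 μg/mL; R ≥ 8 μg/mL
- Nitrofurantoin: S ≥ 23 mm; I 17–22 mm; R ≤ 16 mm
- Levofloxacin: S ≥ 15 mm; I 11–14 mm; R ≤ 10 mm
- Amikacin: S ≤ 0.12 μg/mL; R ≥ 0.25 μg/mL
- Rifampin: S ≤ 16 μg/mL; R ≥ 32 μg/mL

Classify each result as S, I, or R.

S, R, I, R, S

Ceftriaxone: 0.25 μg/mL is ≤ 1 μg/mL → Susceptible
Nitrofurantoin: 11 mm is ≤ 16 mm → R
Levofloxacin (11 mm) in 11–14 mm — I
Amikacin 2 μg/mL: ≥ 0.25 μg/mL — R
Rifampin: 2 μg/mL is ≤ 16 μg/mL → Susceptible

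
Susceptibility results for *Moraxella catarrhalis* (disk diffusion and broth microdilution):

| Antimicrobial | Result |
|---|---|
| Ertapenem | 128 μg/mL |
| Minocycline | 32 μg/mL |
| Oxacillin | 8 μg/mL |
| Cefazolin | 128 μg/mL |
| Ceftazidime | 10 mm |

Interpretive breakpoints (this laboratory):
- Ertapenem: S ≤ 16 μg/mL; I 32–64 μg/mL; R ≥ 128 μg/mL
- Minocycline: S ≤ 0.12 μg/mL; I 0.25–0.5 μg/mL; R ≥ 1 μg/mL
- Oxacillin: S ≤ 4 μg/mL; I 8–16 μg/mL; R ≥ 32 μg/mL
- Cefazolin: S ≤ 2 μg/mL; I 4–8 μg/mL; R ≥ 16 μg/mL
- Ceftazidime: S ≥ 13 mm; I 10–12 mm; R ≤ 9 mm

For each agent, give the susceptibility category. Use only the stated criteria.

R, R, I, R, I

Ertapenem: 128 μg/mL is ≥ 128 μg/mL → R
Minocycline: 32 μg/mL is ≥ 1 μg/mL — R
Oxacillin (8 μg/mL) in 8–16 μg/mL — I
Cefazolin (128 μg/mL) ≥ 16 μg/mL — Resistant
Ceftazidime (10 mm) in 10–12 mm ⇒ Intermediate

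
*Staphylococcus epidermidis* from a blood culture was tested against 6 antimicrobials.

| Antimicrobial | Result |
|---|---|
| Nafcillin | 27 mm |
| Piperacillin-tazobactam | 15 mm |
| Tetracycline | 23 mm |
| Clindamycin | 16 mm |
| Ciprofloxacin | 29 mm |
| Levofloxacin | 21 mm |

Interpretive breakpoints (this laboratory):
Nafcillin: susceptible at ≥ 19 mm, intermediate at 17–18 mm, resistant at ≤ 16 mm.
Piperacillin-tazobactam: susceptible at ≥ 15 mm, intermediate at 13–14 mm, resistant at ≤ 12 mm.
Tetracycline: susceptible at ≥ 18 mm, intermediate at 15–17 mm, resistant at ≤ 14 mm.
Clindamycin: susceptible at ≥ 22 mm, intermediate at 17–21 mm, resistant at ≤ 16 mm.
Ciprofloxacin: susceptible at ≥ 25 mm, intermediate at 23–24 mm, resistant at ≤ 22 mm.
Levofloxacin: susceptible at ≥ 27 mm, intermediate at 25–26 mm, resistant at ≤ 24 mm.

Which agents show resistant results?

Nafcillin (27 mm) ≥ 19 mm → S
Piperacillin-tazobactam 15 mm: ≥ 15 mm → S
Tetracycline (23 mm) ≥ 18 mm ⇒ Susceptible
Clindamycin 16 mm: ≤ 16 mm — R
Ciprofloxacin 29 mm: ≥ 25 mm — Susceptible
Levofloxacin 21 mm: ≤ 24 mm → resistant

clindamycin, levofloxacin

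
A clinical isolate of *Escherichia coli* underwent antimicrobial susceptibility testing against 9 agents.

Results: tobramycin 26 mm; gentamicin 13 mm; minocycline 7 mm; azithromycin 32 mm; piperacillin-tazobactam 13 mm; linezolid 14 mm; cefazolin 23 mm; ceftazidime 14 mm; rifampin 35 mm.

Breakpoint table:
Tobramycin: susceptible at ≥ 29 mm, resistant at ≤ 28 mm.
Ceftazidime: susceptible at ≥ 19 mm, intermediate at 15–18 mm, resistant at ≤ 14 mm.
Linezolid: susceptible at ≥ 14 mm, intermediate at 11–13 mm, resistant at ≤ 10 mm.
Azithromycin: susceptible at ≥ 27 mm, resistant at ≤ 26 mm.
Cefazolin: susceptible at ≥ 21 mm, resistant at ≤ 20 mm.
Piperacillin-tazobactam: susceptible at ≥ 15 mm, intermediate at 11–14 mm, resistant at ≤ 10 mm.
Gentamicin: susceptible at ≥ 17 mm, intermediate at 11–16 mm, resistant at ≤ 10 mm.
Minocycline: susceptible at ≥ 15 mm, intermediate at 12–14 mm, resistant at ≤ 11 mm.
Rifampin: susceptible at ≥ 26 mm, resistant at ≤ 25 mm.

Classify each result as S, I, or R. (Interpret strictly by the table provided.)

Tobramycin: 26 mm is ≤ 28 mm → R
Gentamicin 13 mm: in 11–16 mm → Intermediate
Minocycline (7 mm) ≤ 11 mm ⇒ R
Azithromycin (32 mm) ≥ 27 mm — Susceptible
Piperacillin-tazobactam (13 mm) in 11–14 mm → Intermediate
Linezolid (14 mm) ≥ 14 mm ⇒ S
Cefazolin: 23 mm is ≥ 21 mm ⇒ Susceptible
Ceftazidime (14 mm) ≤ 14 mm ⇒ Resistant
Rifampin 35 mm: ≥ 26 mm ⇒ susceptible

R, I, R, S, I, S, S, R, S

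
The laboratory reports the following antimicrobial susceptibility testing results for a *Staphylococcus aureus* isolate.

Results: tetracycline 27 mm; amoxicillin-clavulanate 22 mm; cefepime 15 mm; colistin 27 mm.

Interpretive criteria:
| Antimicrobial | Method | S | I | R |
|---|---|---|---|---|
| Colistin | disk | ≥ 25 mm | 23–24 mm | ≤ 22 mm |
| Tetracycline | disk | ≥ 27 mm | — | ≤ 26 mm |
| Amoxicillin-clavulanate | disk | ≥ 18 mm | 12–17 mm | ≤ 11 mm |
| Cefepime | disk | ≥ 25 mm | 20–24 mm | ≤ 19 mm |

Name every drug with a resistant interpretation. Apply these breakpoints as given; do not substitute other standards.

Tetracycline (27 mm) ≥ 27 mm → Susceptible
Amoxicillin-clavulanate: 22 mm is ≥ 18 mm → susceptible
Cefepime (15 mm) ≤ 19 mm → R
Colistin: 27 mm is ≥ 25 mm → susceptible

cefepime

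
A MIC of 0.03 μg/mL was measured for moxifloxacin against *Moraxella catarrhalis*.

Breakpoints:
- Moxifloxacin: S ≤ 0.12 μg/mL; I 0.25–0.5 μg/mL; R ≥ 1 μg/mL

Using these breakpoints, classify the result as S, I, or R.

S

Moxifloxacin 0.03 μg/mL: ≤ 0.12 μg/mL → Susceptible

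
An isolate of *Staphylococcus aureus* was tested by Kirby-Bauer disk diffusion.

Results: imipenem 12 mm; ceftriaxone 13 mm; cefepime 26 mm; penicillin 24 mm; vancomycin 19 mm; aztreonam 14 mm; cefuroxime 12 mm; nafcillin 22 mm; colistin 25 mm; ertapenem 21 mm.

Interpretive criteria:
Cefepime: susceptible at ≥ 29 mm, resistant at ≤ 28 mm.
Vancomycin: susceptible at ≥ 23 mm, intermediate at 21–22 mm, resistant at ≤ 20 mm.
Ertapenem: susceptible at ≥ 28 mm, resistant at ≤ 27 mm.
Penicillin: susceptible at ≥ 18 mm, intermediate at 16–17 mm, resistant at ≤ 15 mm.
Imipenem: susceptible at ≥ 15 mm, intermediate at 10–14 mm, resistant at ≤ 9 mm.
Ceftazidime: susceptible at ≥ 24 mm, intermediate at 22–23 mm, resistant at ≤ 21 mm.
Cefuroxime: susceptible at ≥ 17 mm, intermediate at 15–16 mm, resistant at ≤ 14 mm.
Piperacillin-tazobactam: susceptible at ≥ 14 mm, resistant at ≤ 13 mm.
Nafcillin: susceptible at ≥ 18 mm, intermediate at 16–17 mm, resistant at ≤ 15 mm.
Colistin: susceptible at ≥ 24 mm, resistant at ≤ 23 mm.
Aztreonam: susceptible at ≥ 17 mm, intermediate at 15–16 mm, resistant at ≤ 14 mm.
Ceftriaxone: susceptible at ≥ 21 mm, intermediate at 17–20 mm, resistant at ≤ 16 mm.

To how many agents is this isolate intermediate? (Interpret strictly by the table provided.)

1

Imipenem (12 mm) in 10–14 mm ⇒ intermediate
Ceftriaxone 13 mm: ≤ 16 mm — Resistant
Cefepime 26 mm: ≤ 28 mm — R
Penicillin: 24 mm is ≥ 18 mm → Susceptible
Vancomycin (19 mm) ≤ 20 mm — resistant
Aztreonam: 14 mm is ≤ 14 mm ⇒ Resistant
Cefuroxime (12 mm) ≤ 14 mm → Resistant
Nafcillin (22 mm) ≥ 18 mm → Susceptible
Colistin (25 mm) ≥ 24 mm — susceptible
Ertapenem: 21 mm is ≤ 27 mm → Resistant
Intermediate: 1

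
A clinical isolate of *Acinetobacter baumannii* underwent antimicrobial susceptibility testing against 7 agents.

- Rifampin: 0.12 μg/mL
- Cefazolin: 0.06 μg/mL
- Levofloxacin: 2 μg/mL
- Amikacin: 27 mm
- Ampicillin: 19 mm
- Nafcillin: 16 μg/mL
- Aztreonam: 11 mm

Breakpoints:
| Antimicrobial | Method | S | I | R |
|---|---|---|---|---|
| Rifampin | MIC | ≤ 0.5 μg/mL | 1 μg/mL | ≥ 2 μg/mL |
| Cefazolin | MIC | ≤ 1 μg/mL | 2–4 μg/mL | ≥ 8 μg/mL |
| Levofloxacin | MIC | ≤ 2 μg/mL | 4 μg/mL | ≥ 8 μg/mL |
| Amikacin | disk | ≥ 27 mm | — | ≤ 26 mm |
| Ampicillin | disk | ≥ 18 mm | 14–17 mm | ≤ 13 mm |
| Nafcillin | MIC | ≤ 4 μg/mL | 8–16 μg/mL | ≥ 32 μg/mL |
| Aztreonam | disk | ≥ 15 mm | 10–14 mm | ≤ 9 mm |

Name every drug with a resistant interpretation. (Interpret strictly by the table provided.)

none

Rifampin 0.12 μg/mL: ≤ 0.5 μg/mL — S
Cefazolin: 0.06 μg/mL is ≤ 1 μg/mL — Susceptible
Levofloxacin 2 μg/mL: ≤ 2 μg/mL → S
Amikacin: 27 mm is ≥ 27 mm — S
Ampicillin 19 mm: ≥ 18 mm ⇒ S
Nafcillin: 16 μg/mL is in 8–16 μg/mL — intermediate
Aztreonam: 11 mm is in 10–14 mm → intermediate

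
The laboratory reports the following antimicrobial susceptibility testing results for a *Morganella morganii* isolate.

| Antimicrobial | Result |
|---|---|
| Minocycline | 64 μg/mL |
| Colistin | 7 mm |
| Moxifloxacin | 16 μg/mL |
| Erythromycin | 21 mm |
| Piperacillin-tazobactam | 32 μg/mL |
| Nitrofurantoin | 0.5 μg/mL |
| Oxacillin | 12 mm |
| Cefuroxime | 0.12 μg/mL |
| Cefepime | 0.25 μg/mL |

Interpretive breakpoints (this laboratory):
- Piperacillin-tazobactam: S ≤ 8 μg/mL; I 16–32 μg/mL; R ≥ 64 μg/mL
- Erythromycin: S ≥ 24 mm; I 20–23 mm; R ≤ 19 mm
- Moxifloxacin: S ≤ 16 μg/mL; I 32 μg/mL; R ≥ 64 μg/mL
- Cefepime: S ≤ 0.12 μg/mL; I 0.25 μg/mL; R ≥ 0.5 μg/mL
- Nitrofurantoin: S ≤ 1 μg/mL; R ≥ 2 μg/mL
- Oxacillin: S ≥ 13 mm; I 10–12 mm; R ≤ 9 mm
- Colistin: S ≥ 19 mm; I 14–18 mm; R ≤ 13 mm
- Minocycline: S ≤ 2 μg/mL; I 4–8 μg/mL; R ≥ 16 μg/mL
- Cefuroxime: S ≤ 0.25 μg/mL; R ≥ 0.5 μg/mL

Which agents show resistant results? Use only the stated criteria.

minocycline, colistin

Minocycline (64 μg/mL) ≥ 16 μg/mL → R
Colistin (7 mm) ≤ 13 mm → R
Moxifloxacin 16 μg/mL: ≤ 16 μg/mL ⇒ S
Erythromycin: 21 mm is in 20–23 mm → I
Piperacillin-tazobactam: 32 μg/mL is in 16–32 μg/mL ⇒ I
Nitrofurantoin 0.5 μg/mL: ≤ 1 μg/mL — S
Oxacillin: 12 mm is in 10–12 mm → Intermediate
Cefuroxime: 0.12 μg/mL is ≤ 0.25 μg/mL → Susceptible
Cefepime (0.25 μg/mL) = 0.25 μg/mL ⇒ I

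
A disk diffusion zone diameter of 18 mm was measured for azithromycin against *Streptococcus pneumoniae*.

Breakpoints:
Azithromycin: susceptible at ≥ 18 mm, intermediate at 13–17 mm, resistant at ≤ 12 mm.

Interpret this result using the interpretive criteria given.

Azithromycin: 18 mm is ≥ 18 mm ⇒ S

Susceptible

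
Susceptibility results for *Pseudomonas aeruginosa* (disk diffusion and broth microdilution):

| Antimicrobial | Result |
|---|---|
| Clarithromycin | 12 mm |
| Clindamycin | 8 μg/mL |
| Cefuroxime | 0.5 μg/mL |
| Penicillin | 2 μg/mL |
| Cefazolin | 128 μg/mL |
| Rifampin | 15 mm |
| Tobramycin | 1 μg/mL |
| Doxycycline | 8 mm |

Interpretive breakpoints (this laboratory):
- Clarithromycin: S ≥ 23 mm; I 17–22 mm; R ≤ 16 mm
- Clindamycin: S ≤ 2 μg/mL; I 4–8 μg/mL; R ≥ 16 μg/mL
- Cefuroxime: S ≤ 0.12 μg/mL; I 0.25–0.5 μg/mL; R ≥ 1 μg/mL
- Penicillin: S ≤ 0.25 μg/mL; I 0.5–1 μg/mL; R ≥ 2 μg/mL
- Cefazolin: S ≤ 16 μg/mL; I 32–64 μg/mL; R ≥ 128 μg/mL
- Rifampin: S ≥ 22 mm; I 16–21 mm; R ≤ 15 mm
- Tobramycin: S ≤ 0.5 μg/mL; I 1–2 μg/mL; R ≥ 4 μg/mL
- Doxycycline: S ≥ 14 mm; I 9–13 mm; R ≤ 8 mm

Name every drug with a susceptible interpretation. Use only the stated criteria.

Clarithromycin 12 mm: ≤ 16 mm → Resistant
Clindamycin 8 μg/mL: in 4–8 μg/mL → intermediate
Cefuroxime (0.5 μg/mL) in 0.25–0.5 μg/mL → I
Penicillin (2 μg/mL) ≥ 2 μg/mL ⇒ resistant
Cefazolin: 128 μg/mL is ≥ 128 μg/mL ⇒ resistant
Rifampin (15 mm) ≤ 15 mm → R
Tobramycin: 1 μg/mL is in 1–2 μg/mL → Intermediate
Doxycycline (8 mm) ≤ 8 mm ⇒ resistant

none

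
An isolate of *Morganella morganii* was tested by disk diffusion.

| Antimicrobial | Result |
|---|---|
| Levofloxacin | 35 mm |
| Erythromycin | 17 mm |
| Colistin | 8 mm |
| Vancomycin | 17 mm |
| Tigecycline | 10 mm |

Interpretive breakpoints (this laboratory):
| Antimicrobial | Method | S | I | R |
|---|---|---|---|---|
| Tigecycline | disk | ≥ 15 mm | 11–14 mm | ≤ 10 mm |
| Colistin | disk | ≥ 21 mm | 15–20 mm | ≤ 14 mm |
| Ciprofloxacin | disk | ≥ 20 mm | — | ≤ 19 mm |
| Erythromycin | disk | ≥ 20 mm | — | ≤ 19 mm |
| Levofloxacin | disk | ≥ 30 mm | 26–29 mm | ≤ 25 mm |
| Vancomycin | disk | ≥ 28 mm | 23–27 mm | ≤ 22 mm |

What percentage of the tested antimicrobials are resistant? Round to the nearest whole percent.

80%

Levofloxacin 35 mm: ≥ 30 mm ⇒ Susceptible
Erythromycin: 17 mm is ≤ 19 mm ⇒ R
Colistin (8 mm) ≤ 14 mm — resistant
Vancomycin (17 mm) ≤ 22 mm ⇒ resistant
Tigecycline (10 mm) ≤ 10 mm → Resistant
Resistant: 4/5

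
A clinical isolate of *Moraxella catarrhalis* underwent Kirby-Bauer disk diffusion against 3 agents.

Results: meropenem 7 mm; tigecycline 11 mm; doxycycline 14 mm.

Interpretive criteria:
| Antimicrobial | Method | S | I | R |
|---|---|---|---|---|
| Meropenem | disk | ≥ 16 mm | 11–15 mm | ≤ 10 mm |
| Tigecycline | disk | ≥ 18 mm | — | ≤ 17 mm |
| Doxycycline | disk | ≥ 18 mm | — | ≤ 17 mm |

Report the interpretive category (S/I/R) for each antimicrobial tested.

Meropenem (7 mm) ≤ 10 mm ⇒ resistant
Tigecycline: 11 mm is ≤ 17 mm ⇒ R
Doxycycline 14 mm: ≤ 17 mm — Resistant

R, R, R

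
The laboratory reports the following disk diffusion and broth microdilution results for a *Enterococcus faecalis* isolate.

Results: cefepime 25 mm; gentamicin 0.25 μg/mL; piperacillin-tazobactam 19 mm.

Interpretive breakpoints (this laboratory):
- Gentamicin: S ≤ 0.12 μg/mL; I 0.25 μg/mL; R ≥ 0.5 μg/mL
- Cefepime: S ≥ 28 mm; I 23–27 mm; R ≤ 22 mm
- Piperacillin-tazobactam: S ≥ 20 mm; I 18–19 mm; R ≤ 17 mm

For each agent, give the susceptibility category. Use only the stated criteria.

Cefepime 25 mm: in 23–27 mm — Intermediate
Gentamicin 0.25 μg/mL: = 0.25 μg/mL ⇒ Intermediate
Piperacillin-tazobactam: 19 mm is in 18–19 mm → Intermediate

I, I, I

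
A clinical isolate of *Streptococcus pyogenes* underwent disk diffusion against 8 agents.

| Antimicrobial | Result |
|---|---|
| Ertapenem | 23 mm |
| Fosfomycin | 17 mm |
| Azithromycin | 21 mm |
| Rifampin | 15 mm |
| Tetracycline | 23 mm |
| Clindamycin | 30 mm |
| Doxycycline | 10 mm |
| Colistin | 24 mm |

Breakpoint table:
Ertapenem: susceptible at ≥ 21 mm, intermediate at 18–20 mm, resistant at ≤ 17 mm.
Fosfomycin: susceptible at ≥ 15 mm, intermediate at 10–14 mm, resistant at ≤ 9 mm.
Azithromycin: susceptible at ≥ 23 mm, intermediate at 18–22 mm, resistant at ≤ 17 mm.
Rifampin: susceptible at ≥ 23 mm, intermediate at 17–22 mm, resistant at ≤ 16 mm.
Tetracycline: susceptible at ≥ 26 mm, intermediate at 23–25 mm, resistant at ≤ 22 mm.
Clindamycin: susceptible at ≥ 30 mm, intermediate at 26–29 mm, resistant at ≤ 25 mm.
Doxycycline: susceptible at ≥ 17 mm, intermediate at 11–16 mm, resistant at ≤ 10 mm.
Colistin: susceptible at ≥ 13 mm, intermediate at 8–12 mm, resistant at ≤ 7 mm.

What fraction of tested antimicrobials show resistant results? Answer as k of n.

2 of 8

Ertapenem: 23 mm is ≥ 21 mm — susceptible
Fosfomycin: 17 mm is ≥ 15 mm — susceptible
Azithromycin 21 mm: in 18–22 mm — I
Rifampin 15 mm: ≤ 16 mm ⇒ Resistant
Tetracycline: 23 mm is in 23–25 mm ⇒ I
Clindamycin (30 mm) ≥ 30 mm — susceptible
Doxycycline (10 mm) ≤ 10 mm — resistant
Colistin (24 mm) ≥ 13 mm — Susceptible
Resistant: 2/8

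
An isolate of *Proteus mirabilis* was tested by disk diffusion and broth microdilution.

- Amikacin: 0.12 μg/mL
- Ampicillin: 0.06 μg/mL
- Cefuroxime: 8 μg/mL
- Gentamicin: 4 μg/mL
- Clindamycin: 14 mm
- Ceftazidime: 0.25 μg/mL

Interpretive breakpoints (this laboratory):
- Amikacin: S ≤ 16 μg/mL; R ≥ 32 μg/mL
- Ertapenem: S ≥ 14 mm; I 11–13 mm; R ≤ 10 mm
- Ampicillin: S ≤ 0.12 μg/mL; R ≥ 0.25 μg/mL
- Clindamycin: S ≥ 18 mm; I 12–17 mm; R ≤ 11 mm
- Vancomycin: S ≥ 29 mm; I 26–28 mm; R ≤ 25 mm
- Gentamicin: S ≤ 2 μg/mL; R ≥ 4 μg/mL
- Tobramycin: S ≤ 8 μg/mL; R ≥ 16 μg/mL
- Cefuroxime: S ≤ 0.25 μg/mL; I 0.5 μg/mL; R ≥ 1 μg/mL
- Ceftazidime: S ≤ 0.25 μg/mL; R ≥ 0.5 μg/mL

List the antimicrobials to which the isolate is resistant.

Amikacin 0.12 μg/mL: ≤ 16 μg/mL → susceptible
Ampicillin: 0.06 μg/mL is ≤ 0.12 μg/mL → susceptible
Cefuroxime (8 μg/mL) ≥ 1 μg/mL → R
Gentamicin: 4 μg/mL is ≥ 4 μg/mL → resistant
Clindamycin: 14 mm is in 12–17 mm ⇒ intermediate
Ceftazidime: 0.25 μg/mL is ≤ 0.25 μg/mL ⇒ susceptible

cefuroxime, gentamicin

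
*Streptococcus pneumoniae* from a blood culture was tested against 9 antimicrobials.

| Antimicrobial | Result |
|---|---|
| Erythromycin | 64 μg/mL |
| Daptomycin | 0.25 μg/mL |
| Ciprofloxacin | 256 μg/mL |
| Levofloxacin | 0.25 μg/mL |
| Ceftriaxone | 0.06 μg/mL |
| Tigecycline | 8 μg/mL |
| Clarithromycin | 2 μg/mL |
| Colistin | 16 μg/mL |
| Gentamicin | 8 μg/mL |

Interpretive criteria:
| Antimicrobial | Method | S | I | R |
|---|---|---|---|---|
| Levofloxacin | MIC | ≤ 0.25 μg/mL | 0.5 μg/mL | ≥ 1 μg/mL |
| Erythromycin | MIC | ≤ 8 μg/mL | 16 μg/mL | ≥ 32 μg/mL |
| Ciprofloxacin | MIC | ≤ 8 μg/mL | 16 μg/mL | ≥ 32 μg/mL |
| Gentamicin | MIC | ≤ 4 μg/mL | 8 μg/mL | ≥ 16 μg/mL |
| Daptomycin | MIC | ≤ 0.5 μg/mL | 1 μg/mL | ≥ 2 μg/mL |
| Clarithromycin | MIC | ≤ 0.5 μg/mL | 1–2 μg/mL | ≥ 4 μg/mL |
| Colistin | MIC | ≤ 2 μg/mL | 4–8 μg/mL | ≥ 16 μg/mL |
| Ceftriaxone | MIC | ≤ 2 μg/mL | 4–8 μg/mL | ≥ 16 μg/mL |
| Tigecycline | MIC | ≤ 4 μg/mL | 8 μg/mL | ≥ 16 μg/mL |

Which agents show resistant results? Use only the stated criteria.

erythromycin, ciprofloxacin, colistin

Erythromycin: 64 μg/mL is ≥ 32 μg/mL — R
Daptomycin 0.25 μg/mL: ≤ 0.5 μg/mL → susceptible
Ciprofloxacin (256 μg/mL) ≥ 32 μg/mL ⇒ R
Levofloxacin (0.25 μg/mL) ≤ 0.25 μg/mL ⇒ susceptible
Ceftriaxone (0.06 μg/mL) ≤ 2 μg/mL ⇒ S
Tigecycline (8 μg/mL) = 8 μg/mL ⇒ intermediate
Clarithromycin 2 μg/mL: in 1–2 μg/mL — intermediate
Colistin (16 μg/mL) ≥ 16 μg/mL ⇒ R
Gentamicin (8 μg/mL) = 8 μg/mL — intermediate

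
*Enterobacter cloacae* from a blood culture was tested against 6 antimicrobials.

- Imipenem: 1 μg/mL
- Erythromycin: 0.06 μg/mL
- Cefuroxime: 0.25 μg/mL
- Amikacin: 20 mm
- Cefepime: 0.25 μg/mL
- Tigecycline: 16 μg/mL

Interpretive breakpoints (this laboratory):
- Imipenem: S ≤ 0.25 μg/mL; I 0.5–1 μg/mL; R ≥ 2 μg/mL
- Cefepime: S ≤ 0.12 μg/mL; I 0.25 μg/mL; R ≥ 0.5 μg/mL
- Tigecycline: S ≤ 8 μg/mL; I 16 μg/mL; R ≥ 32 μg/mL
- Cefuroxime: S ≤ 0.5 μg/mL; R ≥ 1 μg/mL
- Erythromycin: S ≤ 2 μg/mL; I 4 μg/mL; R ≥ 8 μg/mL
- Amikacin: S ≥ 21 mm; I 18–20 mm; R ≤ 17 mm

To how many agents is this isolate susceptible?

2

Imipenem (1 μg/mL) in 0.5–1 μg/mL ⇒ Intermediate
Erythromycin: 0.06 μg/mL is ≤ 2 μg/mL → Susceptible
Cefuroxime: 0.25 μg/mL is ≤ 0.5 μg/mL → Susceptible
Amikacin: 20 mm is in 18–20 mm → intermediate
Cefepime (0.25 μg/mL) = 0.25 μg/mL ⇒ I
Tigecycline 16 μg/mL: = 16 μg/mL ⇒ Intermediate
Susceptible: 2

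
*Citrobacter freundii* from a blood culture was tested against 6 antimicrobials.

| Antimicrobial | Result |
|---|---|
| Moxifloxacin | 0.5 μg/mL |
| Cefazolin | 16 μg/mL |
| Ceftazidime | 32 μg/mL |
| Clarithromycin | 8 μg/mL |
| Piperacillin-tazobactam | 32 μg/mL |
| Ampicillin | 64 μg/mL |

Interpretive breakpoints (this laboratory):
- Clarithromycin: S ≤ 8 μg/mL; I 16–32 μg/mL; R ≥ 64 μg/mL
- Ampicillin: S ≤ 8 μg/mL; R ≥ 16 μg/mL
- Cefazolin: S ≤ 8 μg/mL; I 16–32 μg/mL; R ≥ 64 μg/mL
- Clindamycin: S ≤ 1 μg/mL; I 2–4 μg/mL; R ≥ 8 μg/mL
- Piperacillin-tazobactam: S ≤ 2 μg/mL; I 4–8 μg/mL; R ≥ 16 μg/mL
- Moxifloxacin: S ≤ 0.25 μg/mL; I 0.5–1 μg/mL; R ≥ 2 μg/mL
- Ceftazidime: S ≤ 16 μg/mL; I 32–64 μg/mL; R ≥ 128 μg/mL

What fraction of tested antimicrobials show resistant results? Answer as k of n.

Moxifloxacin: 0.5 μg/mL is in 0.5–1 μg/mL ⇒ Intermediate
Cefazolin (16 μg/mL) in 16–32 μg/mL → Intermediate
Ceftazidime (32 μg/mL) in 32–64 μg/mL — intermediate
Clarithromycin (8 μg/mL) ≤ 8 μg/mL → Susceptible
Piperacillin-tazobactam (32 μg/mL) ≥ 16 μg/mL → R
Ampicillin: 64 μg/mL is ≥ 16 μg/mL — R
Resistant: 2/6

2 of 6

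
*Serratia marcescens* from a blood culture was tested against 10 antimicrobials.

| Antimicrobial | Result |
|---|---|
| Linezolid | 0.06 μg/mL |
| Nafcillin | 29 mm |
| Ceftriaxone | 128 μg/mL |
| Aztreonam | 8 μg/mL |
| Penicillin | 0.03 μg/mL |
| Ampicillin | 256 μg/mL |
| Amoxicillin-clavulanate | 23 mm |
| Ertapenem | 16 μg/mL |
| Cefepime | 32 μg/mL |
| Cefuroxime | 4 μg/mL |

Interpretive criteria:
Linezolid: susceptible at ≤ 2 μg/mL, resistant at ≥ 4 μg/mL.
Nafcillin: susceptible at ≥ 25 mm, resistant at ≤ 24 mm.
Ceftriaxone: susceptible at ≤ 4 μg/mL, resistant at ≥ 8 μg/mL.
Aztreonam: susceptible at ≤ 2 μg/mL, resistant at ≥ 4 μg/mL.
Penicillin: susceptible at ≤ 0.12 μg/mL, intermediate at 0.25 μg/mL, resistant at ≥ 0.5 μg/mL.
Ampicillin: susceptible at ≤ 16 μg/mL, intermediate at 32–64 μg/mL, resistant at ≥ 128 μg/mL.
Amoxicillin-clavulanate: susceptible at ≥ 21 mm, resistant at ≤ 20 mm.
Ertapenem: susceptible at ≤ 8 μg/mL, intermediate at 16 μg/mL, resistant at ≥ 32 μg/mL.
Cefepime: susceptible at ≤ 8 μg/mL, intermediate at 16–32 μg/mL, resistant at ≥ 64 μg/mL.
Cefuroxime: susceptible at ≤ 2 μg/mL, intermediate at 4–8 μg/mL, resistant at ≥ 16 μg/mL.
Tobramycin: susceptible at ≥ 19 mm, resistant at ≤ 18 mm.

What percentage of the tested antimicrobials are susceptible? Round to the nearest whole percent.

40%

Linezolid: 0.06 μg/mL is ≤ 2 μg/mL → susceptible
Nafcillin: 29 mm is ≥ 25 mm — Susceptible
Ceftriaxone (128 μg/mL) ≥ 8 μg/mL — R
Aztreonam: 8 μg/mL is ≥ 4 μg/mL — resistant
Penicillin 0.03 μg/mL: ≤ 0.12 μg/mL → Susceptible
Ampicillin: 256 μg/mL is ≥ 128 μg/mL — R
Amoxicillin-clavulanate 23 mm: ≥ 21 mm ⇒ susceptible
Ertapenem 16 μg/mL: = 16 μg/mL ⇒ intermediate
Cefepime: 32 μg/mL is in 16–32 μg/mL — Intermediate
Cefuroxime: 4 μg/mL is in 4–8 μg/mL — intermediate
Susceptible: 4/10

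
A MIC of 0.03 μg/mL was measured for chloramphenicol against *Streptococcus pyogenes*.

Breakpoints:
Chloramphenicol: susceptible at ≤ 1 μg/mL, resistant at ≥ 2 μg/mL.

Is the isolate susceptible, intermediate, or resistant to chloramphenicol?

Susceptible

Chloramphenicol (0.03 μg/mL) ≤ 1 μg/mL — S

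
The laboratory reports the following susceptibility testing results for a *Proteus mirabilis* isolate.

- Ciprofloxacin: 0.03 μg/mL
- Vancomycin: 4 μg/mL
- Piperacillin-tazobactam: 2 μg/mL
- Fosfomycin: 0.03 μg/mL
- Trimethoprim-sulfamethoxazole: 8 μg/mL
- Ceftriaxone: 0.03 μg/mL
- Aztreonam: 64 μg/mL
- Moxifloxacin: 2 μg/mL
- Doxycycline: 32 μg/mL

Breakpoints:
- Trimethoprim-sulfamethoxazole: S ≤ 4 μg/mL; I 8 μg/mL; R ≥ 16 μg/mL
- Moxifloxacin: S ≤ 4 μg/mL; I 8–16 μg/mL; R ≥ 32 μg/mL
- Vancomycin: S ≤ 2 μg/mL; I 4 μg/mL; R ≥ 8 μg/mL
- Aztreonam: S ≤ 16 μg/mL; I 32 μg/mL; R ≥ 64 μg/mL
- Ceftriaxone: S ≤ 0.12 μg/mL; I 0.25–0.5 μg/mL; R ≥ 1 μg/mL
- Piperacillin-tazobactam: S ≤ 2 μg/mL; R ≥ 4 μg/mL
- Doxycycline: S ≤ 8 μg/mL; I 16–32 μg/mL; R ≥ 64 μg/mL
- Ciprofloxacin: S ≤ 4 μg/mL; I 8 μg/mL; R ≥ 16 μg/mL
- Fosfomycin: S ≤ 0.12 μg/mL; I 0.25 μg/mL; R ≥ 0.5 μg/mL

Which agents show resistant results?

Ciprofloxacin: 0.03 μg/mL is ≤ 4 μg/mL ⇒ Susceptible
Vancomycin 4 μg/mL: = 4 μg/mL ⇒ intermediate
Piperacillin-tazobactam (2 μg/mL) ≤ 2 μg/mL — S
Fosfomycin: 0.03 μg/mL is ≤ 0.12 μg/mL ⇒ Susceptible
Trimethoprim-sulfamethoxazole 8 μg/mL: = 8 μg/mL → intermediate
Ceftriaxone (0.03 μg/mL) ≤ 0.12 μg/mL — S
Aztreonam: 64 μg/mL is ≥ 64 μg/mL → Resistant
Moxifloxacin (2 μg/mL) ≤ 4 μg/mL → S
Doxycycline (32 μg/mL) in 16–32 μg/mL → I

aztreonam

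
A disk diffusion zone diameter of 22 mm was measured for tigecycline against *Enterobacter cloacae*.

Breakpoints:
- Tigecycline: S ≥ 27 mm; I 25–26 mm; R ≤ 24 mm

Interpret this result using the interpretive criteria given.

R

Tigecycline: 22 mm is ≤ 24 mm — R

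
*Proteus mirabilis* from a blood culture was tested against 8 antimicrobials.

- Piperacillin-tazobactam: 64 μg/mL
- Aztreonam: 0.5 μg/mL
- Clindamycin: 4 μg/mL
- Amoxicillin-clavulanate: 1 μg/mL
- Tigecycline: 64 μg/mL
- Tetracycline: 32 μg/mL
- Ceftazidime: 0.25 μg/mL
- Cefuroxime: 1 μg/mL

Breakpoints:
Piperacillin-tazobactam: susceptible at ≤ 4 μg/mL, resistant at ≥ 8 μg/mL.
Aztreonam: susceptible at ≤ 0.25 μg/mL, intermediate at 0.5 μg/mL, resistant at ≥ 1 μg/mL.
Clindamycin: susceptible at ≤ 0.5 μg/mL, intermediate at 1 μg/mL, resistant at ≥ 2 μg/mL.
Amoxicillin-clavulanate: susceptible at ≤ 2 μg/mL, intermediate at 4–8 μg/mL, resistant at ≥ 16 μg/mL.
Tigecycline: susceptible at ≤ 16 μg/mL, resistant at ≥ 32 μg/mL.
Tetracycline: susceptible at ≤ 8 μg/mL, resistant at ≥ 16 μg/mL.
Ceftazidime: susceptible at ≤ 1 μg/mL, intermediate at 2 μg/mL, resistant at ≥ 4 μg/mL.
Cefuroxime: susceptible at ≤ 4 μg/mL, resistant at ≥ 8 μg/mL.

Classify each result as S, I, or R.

R, I, R, S, R, R, S, S

Piperacillin-tazobactam (64 μg/mL) ≥ 8 μg/mL — R
Aztreonam (0.5 μg/mL) = 0.5 μg/mL → intermediate
Clindamycin: 4 μg/mL is ≥ 2 μg/mL ⇒ Resistant
Amoxicillin-clavulanate (1 μg/mL) ≤ 2 μg/mL — Susceptible
Tigecycline (64 μg/mL) ≥ 32 μg/mL — R
Tetracycline (32 μg/mL) ≥ 16 μg/mL ⇒ Resistant
Ceftazidime 0.25 μg/mL: ≤ 1 μg/mL → S
Cefuroxime: 1 μg/mL is ≤ 4 μg/mL ⇒ Susceptible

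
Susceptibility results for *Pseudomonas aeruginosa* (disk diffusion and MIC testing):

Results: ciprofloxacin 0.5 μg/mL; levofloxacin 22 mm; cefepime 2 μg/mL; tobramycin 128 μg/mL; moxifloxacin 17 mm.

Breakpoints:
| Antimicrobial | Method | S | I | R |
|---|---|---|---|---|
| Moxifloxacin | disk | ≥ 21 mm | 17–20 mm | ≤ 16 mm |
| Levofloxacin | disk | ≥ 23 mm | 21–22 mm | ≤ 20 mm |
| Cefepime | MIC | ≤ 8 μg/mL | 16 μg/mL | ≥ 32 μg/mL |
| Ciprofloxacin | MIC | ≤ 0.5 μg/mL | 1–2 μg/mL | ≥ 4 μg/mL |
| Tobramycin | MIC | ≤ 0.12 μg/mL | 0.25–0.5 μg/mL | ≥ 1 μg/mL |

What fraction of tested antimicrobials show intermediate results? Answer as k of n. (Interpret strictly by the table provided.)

Ciprofloxacin (0.5 μg/mL) ≤ 0.5 μg/mL ⇒ S
Levofloxacin (22 mm) in 21–22 mm ⇒ Intermediate
Cefepime: 2 μg/mL is ≤ 8 μg/mL — S
Tobramycin 128 μg/mL: ≥ 1 μg/mL ⇒ resistant
Moxifloxacin: 17 mm is in 17–20 mm → I
Intermediate: 2/5

2 of 5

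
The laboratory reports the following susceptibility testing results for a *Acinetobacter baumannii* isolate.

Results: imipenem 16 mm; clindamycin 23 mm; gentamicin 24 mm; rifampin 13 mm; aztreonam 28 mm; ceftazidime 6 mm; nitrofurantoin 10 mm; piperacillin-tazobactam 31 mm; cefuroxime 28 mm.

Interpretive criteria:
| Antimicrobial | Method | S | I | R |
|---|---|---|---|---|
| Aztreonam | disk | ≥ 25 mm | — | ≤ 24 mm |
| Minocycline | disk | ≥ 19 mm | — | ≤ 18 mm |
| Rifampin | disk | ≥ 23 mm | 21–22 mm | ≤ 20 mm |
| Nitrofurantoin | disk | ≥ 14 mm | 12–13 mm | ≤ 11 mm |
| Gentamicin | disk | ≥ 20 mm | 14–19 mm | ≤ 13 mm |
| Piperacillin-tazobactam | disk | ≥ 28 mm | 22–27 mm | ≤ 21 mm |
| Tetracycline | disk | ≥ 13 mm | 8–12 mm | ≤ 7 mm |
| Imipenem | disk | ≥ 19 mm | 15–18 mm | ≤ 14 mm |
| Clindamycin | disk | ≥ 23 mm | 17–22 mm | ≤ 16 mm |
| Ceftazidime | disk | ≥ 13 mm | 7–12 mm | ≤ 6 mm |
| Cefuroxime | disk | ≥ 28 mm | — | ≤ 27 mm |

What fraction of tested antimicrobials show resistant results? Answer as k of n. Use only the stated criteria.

Imipenem (16 mm) in 15–18 mm — I
Clindamycin: 23 mm is ≥ 23 mm ⇒ S
Gentamicin: 24 mm is ≥ 20 mm → Susceptible
Rifampin: 13 mm is ≤ 20 mm ⇒ resistant
Aztreonam: 28 mm is ≥ 25 mm ⇒ susceptible
Ceftazidime: 6 mm is ≤ 6 mm — R
Nitrofurantoin (10 mm) ≤ 11 mm ⇒ R
Piperacillin-tazobactam: 31 mm is ≥ 28 mm → S
Cefuroxime (28 mm) ≥ 28 mm → S
Resistant: 3/9

3 of 9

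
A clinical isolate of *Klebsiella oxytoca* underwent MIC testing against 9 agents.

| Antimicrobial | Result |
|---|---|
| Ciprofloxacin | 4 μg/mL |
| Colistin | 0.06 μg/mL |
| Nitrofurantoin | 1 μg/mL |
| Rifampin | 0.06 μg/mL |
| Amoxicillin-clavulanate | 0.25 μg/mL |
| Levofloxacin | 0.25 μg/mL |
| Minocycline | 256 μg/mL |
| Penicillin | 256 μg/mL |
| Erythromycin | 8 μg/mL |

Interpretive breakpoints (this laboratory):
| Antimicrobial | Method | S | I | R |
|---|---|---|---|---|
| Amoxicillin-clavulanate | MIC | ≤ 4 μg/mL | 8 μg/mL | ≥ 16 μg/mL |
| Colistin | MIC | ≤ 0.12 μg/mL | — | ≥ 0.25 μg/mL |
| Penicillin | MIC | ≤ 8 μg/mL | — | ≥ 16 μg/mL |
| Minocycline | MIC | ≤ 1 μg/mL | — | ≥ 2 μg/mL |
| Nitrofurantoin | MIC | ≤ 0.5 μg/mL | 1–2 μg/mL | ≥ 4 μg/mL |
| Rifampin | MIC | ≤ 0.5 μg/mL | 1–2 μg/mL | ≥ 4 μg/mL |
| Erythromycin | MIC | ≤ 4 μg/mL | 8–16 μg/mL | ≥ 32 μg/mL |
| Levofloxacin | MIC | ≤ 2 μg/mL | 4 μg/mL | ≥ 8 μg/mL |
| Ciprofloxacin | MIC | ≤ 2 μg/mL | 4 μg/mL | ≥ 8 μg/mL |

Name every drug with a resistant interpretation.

Ciprofloxacin (4 μg/mL) = 4 μg/mL ⇒ Intermediate
Colistin 0.06 μg/mL: ≤ 0.12 μg/mL — susceptible
Nitrofurantoin: 1 μg/mL is in 1–2 μg/mL ⇒ Intermediate
Rifampin 0.06 μg/mL: ≤ 0.5 μg/mL ⇒ Susceptible
Amoxicillin-clavulanate (0.25 μg/mL) ≤ 4 μg/mL — S
Levofloxacin 0.25 μg/mL: ≤ 2 μg/mL ⇒ susceptible
Minocycline: 256 μg/mL is ≥ 2 μg/mL ⇒ Resistant
Penicillin 256 μg/mL: ≥ 16 μg/mL — R
Erythromycin (8 μg/mL) in 8–16 μg/mL → Intermediate

minocycline, penicillin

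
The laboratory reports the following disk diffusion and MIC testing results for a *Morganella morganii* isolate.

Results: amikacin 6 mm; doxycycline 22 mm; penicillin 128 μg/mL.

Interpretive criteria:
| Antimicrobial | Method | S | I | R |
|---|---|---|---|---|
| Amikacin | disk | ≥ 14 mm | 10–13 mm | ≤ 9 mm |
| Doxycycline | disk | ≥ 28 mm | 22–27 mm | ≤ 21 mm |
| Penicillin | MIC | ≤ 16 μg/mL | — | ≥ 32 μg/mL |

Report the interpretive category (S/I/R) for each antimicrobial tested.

Amikacin: 6 mm is ≤ 9 mm ⇒ R
Doxycycline (22 mm) in 22–27 mm ⇒ intermediate
Penicillin (128 μg/mL) ≥ 32 μg/mL — Resistant

R, I, R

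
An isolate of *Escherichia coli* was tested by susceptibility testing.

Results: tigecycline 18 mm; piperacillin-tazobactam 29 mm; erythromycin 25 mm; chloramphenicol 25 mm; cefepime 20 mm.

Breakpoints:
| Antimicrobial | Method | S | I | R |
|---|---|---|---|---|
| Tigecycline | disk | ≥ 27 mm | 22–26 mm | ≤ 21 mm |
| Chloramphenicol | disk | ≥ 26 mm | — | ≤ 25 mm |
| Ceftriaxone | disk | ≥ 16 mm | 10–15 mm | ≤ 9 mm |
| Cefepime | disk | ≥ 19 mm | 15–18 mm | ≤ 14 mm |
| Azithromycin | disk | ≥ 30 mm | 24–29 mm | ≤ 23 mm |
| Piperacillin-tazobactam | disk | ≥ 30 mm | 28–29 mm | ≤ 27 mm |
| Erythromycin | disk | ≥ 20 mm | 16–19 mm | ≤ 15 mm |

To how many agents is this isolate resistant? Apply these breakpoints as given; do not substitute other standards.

2

Tigecycline 18 mm: ≤ 21 mm → resistant
Piperacillin-tazobactam (29 mm) in 28–29 mm — I
Erythromycin (25 mm) ≥ 20 mm ⇒ S
Chloramphenicol 25 mm: ≤ 25 mm — resistant
Cefepime: 20 mm is ≥ 19 mm ⇒ Susceptible
Resistant: 2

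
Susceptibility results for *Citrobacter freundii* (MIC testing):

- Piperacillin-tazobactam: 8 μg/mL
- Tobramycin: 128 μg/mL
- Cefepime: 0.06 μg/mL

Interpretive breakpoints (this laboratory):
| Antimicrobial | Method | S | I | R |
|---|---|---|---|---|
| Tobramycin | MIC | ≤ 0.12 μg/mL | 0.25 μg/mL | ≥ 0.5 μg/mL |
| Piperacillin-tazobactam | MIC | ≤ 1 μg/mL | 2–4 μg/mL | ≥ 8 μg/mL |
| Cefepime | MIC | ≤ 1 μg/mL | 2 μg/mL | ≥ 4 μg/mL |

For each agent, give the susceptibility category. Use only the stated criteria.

Piperacillin-tazobactam (8 μg/mL) ≥ 8 μg/mL ⇒ Resistant
Tobramycin (128 μg/mL) ≥ 0.5 μg/mL → R
Cefepime: 0.06 μg/mL is ≤ 1 μg/mL ⇒ S

R, R, S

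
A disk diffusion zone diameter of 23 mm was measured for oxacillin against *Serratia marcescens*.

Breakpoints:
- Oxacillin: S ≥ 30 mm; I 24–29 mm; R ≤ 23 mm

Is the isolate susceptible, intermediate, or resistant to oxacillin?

Oxacillin: 23 mm is ≤ 23 mm — R

Resistant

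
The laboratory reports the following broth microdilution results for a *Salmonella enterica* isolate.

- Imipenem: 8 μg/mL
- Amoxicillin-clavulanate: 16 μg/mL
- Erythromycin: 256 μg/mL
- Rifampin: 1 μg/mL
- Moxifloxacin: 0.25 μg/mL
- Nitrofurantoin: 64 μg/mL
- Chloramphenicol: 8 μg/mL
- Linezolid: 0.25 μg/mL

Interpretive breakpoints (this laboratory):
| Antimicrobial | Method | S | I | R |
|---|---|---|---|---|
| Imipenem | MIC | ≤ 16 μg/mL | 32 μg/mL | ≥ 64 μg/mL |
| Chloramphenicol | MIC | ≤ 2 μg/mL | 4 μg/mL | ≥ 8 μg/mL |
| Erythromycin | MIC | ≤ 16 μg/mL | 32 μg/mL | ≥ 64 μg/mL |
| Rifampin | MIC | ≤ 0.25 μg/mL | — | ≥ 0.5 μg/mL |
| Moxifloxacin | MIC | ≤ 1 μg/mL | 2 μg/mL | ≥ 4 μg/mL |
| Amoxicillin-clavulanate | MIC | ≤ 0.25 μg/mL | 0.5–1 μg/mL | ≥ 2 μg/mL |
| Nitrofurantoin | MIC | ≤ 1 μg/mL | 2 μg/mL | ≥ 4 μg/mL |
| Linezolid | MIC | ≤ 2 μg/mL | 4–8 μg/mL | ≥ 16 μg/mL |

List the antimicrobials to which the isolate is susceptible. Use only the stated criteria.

Imipenem: 8 μg/mL is ≤ 16 μg/mL ⇒ Susceptible
Amoxicillin-clavulanate: 16 μg/mL is ≥ 2 μg/mL ⇒ Resistant
Erythromycin: 256 μg/mL is ≥ 64 μg/mL — Resistant
Rifampin (1 μg/mL) ≥ 0.5 μg/mL — resistant
Moxifloxacin: 0.25 μg/mL is ≤ 1 μg/mL — Susceptible
Nitrofurantoin (64 μg/mL) ≥ 4 μg/mL — Resistant
Chloramphenicol 8 μg/mL: ≥ 8 μg/mL ⇒ resistant
Linezolid 0.25 μg/mL: ≤ 2 μg/mL → Susceptible

imipenem, moxifloxacin, linezolid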